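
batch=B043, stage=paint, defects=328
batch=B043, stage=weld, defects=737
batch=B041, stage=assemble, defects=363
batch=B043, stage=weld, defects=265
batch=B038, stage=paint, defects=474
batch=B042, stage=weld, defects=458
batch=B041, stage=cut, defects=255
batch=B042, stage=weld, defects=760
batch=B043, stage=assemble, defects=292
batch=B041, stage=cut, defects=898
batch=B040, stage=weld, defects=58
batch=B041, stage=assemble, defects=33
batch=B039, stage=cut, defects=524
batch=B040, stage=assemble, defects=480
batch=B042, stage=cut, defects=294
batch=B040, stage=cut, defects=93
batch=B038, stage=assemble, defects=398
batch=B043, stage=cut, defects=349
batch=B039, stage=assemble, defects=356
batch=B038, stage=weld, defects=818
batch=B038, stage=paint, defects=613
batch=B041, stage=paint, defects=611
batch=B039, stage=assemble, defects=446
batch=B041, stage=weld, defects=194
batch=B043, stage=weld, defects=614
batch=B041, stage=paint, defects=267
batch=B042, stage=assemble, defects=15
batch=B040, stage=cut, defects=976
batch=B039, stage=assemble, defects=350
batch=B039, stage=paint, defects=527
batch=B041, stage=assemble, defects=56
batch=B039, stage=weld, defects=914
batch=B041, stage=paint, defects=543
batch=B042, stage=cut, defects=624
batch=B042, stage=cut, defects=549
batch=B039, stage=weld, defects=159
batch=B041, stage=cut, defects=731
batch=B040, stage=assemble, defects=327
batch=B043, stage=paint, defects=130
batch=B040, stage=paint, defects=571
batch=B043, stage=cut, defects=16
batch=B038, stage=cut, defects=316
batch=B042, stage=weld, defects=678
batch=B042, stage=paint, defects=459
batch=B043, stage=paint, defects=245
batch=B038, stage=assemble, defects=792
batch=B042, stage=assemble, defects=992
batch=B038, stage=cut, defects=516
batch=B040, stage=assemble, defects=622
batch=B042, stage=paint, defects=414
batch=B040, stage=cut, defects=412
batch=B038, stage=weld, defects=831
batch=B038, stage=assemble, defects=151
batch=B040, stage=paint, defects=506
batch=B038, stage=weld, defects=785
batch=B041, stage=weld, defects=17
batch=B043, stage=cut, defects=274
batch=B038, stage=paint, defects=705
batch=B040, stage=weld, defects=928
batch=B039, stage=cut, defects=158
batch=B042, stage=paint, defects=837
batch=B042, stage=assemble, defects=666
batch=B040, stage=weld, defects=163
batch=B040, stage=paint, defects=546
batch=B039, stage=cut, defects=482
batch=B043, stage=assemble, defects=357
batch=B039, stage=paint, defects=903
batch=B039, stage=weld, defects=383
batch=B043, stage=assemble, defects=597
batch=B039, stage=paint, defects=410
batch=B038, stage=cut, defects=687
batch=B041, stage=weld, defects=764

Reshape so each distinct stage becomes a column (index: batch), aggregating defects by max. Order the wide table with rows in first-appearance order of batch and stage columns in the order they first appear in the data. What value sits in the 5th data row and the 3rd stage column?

With rows in first-appearance order of batch, row 5 is batch=B040. stage columns in first-appearance order: paint, weld, assemble, cut; column 3 is assemble.
Long rows with batch=B040, stage=assemble: max(480, 327, 622) = 622.

622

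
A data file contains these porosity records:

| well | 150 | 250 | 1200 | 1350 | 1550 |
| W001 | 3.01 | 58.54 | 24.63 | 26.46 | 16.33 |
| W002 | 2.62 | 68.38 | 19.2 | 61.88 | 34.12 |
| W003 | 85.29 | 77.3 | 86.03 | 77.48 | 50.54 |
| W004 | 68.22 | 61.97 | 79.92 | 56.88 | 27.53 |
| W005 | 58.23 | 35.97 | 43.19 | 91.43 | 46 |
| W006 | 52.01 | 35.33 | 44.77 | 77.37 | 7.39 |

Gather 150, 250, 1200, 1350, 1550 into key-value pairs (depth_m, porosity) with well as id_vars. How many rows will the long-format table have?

30

6 well values × 5 melted columns = 30 rows.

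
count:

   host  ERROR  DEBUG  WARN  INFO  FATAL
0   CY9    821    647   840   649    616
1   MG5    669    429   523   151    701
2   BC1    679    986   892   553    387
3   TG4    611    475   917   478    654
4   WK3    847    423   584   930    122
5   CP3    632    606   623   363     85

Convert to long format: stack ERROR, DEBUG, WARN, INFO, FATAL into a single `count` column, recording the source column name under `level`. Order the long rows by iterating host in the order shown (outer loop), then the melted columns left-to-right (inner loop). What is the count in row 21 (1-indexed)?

847

30 rows total (6 × 5). Row 21: index ⌊(21-1)/5⌋ = 4 into host → WK3; (21-1) mod 5 = 0 into the melted columns → ERROR.
So row 21 is (WK3, ERROR, 847); count = 847.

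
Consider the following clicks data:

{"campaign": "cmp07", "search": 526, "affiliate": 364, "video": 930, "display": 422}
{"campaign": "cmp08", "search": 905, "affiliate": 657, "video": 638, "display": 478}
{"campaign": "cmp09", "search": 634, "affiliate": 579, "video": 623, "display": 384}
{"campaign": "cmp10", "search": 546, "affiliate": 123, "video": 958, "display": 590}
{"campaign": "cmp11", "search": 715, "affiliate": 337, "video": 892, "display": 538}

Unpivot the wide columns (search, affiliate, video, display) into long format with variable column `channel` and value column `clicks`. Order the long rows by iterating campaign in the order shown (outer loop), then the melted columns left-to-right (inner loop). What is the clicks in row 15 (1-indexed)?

958

20 rows total (5 × 4). Row 15: index ⌊(15-1)/4⌋ = 3 into campaign → cmp10; (15-1) mod 4 = 2 into the melted columns → video.
So row 15 is (cmp10, video, 958); clicks = 958.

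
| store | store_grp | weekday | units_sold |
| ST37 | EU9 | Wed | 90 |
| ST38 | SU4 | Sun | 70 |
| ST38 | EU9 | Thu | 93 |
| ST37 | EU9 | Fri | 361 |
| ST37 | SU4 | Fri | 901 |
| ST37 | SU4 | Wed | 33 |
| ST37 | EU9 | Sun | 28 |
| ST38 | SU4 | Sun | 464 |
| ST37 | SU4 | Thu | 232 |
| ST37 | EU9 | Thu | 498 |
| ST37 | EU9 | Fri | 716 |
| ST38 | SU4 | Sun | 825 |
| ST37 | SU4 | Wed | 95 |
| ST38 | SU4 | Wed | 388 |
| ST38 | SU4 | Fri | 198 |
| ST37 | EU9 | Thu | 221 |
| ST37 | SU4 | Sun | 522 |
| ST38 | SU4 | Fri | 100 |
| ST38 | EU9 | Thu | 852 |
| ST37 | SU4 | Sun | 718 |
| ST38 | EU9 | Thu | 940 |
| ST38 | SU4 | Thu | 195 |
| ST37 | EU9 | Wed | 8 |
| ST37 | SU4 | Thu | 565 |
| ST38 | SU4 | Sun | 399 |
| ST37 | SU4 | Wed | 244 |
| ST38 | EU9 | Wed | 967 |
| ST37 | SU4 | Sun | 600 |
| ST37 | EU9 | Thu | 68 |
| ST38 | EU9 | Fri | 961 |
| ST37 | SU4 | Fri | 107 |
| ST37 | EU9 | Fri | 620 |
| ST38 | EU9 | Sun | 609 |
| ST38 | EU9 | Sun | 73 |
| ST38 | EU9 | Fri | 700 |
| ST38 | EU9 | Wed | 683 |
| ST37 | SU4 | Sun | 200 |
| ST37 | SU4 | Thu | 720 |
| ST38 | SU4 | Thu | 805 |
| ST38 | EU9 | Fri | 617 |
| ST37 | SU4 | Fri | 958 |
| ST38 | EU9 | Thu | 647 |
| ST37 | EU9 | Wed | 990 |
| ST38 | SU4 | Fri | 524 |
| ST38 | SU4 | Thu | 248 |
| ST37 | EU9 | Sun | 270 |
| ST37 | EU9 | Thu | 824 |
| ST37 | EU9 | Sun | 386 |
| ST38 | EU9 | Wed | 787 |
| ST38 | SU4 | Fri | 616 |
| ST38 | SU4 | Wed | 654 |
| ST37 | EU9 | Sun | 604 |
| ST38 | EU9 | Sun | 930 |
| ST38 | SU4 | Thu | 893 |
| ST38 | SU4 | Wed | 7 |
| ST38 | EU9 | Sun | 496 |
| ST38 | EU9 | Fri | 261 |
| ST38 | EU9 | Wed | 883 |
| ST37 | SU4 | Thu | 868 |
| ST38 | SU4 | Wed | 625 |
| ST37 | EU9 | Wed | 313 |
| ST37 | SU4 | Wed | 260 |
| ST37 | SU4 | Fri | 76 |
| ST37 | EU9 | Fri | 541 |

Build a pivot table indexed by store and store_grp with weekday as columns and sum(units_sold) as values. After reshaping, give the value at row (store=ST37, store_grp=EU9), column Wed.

Rows with store=ST37, store_grp=EU9 and weekday=Wed: units_sold values are 90, 8, 990, 313.
90 + 8 + 990 + 313 = 1401.

1401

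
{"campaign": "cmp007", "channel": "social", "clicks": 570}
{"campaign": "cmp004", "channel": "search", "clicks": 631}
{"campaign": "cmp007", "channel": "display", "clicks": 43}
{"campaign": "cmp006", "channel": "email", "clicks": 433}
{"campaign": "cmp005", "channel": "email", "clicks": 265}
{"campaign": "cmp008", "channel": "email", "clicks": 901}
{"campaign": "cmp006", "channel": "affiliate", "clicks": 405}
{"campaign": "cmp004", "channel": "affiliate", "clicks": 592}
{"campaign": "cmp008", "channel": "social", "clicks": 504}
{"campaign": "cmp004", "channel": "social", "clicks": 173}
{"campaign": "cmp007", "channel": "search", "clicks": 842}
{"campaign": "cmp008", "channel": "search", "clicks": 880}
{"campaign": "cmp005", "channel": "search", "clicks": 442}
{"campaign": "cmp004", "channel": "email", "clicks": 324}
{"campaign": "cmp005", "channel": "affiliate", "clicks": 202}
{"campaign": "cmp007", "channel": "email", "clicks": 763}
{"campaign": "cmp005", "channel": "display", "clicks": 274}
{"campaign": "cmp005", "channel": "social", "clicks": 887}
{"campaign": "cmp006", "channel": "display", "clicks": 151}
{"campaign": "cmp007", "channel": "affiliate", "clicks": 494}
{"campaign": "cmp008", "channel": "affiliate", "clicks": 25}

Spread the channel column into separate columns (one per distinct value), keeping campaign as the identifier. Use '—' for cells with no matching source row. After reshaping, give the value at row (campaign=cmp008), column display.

No long-format row has campaign=cmp008 and channel=display, so the cell is —.

—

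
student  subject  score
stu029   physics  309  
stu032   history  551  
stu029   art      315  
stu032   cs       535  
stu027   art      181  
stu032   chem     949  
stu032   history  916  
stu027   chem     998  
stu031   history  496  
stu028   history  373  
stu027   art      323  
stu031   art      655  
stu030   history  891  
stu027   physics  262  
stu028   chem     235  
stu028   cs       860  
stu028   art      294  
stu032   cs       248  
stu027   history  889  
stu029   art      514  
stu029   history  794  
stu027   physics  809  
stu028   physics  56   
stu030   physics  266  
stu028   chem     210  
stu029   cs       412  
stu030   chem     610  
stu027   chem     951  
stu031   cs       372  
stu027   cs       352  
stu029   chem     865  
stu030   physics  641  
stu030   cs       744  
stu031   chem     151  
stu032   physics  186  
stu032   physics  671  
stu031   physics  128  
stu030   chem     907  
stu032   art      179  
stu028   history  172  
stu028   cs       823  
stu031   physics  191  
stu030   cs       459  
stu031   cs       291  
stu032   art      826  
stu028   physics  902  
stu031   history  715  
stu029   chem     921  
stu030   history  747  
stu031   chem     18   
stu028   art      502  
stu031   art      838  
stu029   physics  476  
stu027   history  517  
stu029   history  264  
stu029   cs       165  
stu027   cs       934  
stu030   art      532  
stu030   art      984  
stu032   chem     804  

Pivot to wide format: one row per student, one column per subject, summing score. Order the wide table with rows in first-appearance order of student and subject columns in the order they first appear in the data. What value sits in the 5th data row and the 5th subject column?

445

With rows in first-appearance order of student, row 5 is student=stu028. subject columns in first-appearance order: physics, history, art, cs, chem; column 5 is chem.
Long rows with student=stu028, subject=chem: 235 + 210 = 445.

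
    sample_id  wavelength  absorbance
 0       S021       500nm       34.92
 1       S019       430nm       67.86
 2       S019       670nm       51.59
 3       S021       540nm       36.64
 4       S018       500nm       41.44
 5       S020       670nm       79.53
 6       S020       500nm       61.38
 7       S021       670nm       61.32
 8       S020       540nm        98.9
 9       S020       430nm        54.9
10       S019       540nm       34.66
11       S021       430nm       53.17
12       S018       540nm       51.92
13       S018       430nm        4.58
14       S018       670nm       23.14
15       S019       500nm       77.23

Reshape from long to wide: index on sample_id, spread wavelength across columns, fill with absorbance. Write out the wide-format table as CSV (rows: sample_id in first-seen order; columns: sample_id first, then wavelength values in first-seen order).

sample_id,500nm,430nm,670nm,540nm
S021,34.92,53.17,61.32,36.64
S019,77.23,67.86,51.59,34.66
S018,41.44,4.58,23.14,51.92
S020,61.38,54.9,79.53,98.9

Columns: sample_id plus the 4 distinct wavelength values (500nm, 430nm, 670nm, 540nm).
For example, row S021 column 500nm takes absorbance=34.92 from the long row (S021, 500nm).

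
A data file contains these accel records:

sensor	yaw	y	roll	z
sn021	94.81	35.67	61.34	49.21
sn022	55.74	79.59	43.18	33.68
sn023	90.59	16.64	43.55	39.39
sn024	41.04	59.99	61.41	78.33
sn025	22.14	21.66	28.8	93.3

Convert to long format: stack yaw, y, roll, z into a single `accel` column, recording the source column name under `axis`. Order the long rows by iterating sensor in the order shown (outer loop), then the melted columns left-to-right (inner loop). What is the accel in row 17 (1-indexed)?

20 rows total (5 × 4). Row 17: index ⌊(17-1)/4⌋ = 4 into sensor → sn025; (17-1) mod 4 = 0 into the melted columns → yaw.
So row 17 is (sn025, yaw, 22.14); accel = 22.14.

22.14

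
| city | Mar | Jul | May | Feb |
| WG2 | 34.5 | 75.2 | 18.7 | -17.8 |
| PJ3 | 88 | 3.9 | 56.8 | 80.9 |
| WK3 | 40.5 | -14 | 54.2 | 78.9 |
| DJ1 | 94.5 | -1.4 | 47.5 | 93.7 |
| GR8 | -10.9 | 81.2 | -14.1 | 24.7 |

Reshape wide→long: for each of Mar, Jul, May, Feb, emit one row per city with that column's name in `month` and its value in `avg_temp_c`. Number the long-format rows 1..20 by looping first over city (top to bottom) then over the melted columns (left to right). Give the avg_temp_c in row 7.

56.8

20 rows total (5 × 4). Row 7: index ⌊(7-1)/4⌋ = 1 into city → PJ3; (7-1) mod 4 = 2 into the melted columns → May.
So row 7 is (PJ3, May, 56.8); avg_temp_c = 56.8.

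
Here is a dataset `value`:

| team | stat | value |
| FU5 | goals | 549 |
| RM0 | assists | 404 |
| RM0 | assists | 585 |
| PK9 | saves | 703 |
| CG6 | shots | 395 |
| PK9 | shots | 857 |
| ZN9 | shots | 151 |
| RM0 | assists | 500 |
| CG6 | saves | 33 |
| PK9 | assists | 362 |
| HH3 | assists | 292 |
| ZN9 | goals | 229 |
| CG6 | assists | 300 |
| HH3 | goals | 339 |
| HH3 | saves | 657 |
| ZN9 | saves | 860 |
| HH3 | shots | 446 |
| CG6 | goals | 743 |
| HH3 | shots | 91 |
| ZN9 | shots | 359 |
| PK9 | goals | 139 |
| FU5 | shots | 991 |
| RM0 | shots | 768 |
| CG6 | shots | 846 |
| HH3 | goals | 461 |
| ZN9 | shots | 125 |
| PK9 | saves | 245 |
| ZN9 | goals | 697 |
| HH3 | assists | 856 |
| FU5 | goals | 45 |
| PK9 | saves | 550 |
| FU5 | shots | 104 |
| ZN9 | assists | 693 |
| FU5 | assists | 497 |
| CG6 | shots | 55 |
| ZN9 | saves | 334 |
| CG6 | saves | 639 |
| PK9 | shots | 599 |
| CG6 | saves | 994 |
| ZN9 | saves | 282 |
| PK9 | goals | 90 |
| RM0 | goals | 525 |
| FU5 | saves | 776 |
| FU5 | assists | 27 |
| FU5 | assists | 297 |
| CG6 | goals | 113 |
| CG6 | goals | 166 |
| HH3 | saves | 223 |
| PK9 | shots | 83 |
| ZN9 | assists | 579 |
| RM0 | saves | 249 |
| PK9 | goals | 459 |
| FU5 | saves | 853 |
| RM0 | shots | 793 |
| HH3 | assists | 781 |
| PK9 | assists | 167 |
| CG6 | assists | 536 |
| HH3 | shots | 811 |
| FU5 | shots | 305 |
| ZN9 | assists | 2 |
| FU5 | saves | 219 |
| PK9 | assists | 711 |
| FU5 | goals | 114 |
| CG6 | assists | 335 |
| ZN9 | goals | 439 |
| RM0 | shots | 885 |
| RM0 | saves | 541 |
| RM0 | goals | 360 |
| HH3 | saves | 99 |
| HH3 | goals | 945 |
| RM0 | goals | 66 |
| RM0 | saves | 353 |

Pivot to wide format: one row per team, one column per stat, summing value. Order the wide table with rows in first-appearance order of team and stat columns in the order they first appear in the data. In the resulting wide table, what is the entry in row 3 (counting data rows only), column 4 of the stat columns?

With rows in first-appearance order of team, row 3 is team=PK9. stat columns in first-appearance order: goals, assists, saves, shots; column 4 is shots.
Long rows with team=PK9, stat=shots: 857 + 599 + 83 = 1539.

1539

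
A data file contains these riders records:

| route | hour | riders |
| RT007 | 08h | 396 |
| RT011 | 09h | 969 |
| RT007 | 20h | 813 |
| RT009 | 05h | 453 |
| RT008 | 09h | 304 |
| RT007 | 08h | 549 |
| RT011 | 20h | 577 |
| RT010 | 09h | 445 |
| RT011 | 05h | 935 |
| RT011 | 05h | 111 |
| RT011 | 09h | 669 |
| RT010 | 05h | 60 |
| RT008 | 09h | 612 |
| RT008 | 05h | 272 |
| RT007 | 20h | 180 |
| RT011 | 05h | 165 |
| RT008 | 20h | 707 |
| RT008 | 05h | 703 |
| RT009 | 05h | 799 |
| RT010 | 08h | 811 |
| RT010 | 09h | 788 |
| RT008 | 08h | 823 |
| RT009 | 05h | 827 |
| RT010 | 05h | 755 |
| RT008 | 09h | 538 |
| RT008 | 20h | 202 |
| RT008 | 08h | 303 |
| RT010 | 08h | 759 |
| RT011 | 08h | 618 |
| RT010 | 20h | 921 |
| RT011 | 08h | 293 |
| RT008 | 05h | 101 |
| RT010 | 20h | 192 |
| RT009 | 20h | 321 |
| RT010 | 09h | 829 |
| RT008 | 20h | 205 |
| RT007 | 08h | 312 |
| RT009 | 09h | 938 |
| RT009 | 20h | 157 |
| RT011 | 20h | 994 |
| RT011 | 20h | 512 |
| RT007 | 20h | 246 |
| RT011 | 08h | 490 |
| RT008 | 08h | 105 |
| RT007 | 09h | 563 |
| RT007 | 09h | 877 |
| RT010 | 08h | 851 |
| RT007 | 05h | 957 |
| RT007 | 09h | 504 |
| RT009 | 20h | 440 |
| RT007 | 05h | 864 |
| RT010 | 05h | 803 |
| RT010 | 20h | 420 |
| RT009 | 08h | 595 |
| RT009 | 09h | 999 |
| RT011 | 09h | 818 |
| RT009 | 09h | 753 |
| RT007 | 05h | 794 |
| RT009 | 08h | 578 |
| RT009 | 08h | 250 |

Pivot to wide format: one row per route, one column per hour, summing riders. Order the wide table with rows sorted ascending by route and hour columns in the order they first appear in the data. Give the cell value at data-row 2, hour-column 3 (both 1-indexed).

With rows sorted ascending by route, row 2 is route=RT008. hour columns in first-appearance order: 08h, 09h, 20h, 05h; column 3 is 20h.
Long rows with route=RT008, hour=20h: 707 + 202 + 205 = 1114.

1114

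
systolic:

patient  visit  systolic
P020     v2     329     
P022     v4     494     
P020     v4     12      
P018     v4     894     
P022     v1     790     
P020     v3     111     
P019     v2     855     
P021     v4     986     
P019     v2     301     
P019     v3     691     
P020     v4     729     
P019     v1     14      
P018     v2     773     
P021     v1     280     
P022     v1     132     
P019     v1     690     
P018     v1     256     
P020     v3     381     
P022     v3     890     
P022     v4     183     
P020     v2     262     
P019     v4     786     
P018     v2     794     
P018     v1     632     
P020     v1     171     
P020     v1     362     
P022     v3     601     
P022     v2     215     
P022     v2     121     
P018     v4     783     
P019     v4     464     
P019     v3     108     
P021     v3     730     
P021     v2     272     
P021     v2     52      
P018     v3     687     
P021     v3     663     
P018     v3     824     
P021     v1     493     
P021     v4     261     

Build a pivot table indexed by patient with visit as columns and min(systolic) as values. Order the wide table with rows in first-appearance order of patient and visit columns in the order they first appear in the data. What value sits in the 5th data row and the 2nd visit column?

With rows in first-appearance order of patient, row 5 is patient=P021. visit columns in first-appearance order: v2, v4, v1, v3; column 2 is v4.
Long rows with patient=P021, visit=v4: min(986, 261) = 261.

261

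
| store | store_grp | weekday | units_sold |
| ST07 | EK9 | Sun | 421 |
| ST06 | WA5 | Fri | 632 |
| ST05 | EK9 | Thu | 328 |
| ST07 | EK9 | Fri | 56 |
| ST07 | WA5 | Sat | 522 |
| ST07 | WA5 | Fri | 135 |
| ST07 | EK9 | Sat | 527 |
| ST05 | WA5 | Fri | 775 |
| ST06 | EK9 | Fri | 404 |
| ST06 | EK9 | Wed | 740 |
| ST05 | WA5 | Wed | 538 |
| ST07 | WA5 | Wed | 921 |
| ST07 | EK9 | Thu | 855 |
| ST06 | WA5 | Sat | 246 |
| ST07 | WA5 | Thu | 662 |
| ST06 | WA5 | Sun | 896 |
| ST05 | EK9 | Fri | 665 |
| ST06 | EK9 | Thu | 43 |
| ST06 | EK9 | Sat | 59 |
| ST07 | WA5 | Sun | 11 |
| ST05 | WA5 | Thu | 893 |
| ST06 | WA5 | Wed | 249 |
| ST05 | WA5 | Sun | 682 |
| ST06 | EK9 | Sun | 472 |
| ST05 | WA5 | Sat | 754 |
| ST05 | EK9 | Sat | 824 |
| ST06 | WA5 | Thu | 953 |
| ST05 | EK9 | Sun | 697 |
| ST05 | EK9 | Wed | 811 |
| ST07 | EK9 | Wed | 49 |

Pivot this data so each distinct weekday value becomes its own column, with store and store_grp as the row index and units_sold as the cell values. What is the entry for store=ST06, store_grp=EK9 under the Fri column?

Wide layout: rows indexed by store and store_grp, columns are the 5 distinct weekday values (Sun, Fri, Thu, Sat, Wed).
Cell (store=ST06, store_grp=EK9, weekday=Fri) draws from the long row where store=ST06, store_grp=EK9 and weekday=Fri, which has units_sold=404.

404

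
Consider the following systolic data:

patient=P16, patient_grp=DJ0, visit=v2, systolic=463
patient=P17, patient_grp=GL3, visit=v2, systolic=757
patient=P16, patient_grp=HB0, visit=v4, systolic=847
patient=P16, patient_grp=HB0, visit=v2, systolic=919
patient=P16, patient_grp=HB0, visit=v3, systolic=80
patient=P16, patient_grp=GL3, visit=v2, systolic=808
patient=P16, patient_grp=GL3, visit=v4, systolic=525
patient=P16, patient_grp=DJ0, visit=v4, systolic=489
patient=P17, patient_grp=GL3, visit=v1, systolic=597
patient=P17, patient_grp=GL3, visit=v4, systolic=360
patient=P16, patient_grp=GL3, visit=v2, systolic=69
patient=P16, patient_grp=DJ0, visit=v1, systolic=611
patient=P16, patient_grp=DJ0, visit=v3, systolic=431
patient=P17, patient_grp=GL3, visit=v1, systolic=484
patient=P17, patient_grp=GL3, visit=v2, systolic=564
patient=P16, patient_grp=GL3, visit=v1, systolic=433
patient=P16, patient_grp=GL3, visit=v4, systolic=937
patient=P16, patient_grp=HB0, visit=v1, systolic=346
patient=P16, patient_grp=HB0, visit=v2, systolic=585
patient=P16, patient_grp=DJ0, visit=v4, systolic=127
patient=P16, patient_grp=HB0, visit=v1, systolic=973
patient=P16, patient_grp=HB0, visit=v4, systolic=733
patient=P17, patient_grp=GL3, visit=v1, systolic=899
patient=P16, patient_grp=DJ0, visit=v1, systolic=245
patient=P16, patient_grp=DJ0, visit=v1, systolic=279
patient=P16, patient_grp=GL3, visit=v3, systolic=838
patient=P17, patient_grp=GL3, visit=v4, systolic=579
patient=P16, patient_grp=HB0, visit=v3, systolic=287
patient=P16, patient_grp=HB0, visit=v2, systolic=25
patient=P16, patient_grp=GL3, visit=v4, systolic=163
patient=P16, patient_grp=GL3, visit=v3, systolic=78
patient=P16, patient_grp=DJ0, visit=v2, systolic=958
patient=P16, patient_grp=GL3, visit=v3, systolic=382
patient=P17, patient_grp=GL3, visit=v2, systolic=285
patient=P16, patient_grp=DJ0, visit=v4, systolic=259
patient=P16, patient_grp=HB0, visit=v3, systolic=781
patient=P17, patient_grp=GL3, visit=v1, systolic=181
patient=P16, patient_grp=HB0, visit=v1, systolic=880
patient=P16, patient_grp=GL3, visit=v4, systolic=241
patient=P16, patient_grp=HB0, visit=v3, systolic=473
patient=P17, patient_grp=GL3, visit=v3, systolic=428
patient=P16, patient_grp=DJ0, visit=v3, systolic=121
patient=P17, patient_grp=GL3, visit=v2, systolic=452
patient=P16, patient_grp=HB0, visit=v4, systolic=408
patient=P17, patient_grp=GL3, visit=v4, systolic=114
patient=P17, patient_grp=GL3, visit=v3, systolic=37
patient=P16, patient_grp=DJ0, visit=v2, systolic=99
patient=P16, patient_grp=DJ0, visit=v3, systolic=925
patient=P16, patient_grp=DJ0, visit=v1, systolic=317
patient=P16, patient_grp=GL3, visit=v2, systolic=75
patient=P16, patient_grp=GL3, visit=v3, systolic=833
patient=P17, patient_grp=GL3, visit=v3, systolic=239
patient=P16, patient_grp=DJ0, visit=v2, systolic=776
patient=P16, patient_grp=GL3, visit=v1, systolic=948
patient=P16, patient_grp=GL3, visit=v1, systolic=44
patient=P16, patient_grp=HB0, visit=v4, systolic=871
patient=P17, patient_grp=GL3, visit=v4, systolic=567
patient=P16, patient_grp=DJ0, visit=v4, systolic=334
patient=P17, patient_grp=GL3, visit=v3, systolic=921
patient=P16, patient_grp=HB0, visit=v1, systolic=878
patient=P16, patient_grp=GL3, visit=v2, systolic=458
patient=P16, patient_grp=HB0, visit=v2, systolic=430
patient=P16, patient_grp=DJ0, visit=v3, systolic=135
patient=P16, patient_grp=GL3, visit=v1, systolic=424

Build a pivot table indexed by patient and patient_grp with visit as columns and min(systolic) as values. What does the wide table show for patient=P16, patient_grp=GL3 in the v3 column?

Rows with patient=P16, patient_grp=GL3 and visit=v3: systolic values are 838, 78, 382, 833.
min(838, 78, 382, 833) = 78.

78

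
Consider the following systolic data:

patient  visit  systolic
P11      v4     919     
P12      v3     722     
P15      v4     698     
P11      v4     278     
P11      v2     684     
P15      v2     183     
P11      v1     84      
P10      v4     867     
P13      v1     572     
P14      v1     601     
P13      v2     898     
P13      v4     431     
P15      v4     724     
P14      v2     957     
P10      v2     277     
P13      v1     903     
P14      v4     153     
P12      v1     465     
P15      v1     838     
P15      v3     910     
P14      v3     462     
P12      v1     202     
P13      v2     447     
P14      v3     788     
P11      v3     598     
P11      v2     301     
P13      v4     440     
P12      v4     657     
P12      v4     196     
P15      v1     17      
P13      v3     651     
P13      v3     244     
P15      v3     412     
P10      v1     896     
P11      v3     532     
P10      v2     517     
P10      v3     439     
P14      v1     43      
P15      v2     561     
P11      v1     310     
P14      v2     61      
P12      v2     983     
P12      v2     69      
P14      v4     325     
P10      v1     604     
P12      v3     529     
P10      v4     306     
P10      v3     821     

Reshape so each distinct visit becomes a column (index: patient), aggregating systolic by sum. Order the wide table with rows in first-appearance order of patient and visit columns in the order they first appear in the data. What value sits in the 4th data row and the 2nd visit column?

With rows in first-appearance order of patient, row 4 is patient=P10. visit columns in first-appearance order: v4, v3, v2, v1; column 2 is v3.
Long rows with patient=P10, visit=v3: 439 + 821 = 1260.

1260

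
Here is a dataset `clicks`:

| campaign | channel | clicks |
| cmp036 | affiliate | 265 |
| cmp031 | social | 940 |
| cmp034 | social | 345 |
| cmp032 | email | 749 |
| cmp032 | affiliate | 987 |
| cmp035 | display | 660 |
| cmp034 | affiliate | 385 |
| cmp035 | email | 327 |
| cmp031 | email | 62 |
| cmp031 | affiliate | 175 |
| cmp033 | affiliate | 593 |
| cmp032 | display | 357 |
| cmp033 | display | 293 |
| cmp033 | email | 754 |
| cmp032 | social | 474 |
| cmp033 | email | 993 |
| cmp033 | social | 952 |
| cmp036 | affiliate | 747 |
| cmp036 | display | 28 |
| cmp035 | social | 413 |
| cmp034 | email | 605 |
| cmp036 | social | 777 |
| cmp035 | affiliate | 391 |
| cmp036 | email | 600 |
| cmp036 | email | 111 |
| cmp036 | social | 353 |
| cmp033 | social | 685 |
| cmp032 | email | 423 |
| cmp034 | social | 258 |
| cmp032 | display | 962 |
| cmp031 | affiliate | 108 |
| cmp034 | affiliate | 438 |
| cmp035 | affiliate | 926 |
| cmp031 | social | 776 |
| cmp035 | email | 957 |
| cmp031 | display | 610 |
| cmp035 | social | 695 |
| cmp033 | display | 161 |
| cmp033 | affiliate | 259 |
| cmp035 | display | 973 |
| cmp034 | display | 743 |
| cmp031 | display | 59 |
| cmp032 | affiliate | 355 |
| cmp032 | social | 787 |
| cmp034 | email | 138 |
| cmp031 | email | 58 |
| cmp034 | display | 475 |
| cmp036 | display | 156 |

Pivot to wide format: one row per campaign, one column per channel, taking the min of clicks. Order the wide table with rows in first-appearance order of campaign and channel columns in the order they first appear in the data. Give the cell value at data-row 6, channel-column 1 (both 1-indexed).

With rows in first-appearance order of campaign, row 6 is campaign=cmp033. channel columns in first-appearance order: affiliate, social, email, display; column 1 is affiliate.
Long rows with campaign=cmp033, channel=affiliate: min(593, 259) = 259.

259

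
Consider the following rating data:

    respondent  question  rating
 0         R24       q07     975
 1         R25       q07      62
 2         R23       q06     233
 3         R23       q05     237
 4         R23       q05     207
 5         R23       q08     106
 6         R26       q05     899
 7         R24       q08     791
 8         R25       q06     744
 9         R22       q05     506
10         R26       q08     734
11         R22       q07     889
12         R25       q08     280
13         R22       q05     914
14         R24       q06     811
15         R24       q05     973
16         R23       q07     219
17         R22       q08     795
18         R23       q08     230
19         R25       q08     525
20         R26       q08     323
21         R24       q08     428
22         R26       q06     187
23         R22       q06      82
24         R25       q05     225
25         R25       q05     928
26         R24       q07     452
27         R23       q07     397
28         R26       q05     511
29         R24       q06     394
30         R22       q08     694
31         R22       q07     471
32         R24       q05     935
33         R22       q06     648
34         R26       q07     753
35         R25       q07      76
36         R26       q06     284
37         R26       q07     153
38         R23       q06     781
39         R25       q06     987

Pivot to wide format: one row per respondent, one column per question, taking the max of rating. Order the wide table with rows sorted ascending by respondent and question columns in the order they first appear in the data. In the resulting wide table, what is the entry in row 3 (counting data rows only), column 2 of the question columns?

With rows sorted ascending by respondent, row 3 is respondent=R24. question columns in first-appearance order: q07, q06, q05, q08; column 2 is q06.
Long rows with respondent=R24, question=q06: max(811, 394) = 811.

811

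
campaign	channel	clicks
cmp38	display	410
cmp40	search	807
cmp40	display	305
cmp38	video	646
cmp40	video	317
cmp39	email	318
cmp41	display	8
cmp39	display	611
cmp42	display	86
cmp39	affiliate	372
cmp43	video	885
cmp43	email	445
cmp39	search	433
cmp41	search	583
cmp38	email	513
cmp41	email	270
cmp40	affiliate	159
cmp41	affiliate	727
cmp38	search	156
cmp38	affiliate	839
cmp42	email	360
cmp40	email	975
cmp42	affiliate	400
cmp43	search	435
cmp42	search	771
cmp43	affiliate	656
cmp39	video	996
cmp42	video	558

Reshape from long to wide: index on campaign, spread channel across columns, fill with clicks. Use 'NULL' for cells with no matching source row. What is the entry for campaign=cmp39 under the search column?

The long row with campaign=cmp39, channel=search has clicks=433.

433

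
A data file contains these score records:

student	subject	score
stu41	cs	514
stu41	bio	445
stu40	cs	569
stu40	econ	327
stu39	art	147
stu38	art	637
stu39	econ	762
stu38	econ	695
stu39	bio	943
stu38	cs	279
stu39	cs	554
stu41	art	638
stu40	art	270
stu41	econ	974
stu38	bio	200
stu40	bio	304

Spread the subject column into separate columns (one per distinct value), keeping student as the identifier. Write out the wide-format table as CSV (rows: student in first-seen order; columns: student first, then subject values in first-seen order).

Columns: student plus the 4 distinct subject values (cs, bio, econ, art).
For example, row stu41 column cs takes score=514 from the long row (stu41, cs).

student,cs,bio,econ,art
stu41,514,445,974,638
stu40,569,304,327,270
stu39,554,943,762,147
stu38,279,200,695,637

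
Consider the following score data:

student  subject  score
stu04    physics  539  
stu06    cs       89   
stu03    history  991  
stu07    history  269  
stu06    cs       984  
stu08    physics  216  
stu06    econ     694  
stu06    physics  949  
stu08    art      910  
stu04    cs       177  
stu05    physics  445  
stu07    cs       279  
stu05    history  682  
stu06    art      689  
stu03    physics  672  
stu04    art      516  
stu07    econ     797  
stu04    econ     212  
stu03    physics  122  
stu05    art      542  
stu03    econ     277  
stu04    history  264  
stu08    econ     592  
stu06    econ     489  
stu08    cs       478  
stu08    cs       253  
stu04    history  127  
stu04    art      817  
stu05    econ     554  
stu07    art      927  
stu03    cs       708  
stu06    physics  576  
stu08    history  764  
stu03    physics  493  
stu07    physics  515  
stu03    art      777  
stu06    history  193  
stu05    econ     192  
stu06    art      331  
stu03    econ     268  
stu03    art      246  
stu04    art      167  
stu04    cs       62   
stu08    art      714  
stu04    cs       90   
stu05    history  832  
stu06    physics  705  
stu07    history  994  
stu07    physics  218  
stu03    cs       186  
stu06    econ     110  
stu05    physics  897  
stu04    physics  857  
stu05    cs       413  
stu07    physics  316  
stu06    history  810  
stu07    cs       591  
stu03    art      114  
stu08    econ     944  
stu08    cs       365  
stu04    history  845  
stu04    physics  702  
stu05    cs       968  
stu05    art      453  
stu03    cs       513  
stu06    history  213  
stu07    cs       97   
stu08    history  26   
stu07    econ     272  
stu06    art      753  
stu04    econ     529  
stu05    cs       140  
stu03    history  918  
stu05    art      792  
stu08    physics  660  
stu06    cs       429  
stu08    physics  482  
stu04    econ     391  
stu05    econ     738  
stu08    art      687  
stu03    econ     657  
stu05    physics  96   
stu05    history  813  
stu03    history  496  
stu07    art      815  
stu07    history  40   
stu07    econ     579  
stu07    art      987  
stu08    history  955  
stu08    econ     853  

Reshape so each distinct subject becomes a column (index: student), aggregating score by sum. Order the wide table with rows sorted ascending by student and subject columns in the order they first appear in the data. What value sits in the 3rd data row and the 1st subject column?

1438

With rows sorted ascending by student, row 3 is student=stu05. subject columns in first-appearance order: physics, cs, history, econ, art; column 1 is physics.
Long rows with student=stu05, subject=physics: 445 + 897 + 96 = 1438.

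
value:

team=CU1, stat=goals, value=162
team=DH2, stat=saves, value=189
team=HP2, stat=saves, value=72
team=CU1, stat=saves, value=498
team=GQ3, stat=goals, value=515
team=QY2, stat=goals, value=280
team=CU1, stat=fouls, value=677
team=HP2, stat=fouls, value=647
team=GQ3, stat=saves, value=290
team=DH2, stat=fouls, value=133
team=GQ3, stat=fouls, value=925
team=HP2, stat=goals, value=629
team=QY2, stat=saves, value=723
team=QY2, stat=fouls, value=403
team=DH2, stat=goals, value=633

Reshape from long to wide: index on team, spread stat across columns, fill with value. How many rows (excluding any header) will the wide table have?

5

5 distinct team values → 5 rows.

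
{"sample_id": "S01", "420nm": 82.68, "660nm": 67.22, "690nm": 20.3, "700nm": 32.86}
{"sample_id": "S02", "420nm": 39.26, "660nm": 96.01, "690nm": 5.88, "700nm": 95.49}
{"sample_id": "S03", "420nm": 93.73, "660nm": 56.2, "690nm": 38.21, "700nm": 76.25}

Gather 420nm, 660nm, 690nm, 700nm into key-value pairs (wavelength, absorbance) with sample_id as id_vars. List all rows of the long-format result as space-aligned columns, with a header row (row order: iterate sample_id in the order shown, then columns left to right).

sample_id  wavelength  absorbance
S01        420nm       82.68     
S01        660nm       67.22     
S01        690nm       20.3      
S01        700nm       32.86     
S02        420nm       39.26     
S02        660nm       96.01     
S02        690nm       5.88      
S02        700nm       95.49     
S03        420nm       93.73     
S03        660nm       56.2      
S03        690nm       38.21     
S03        700nm       76.25     

Each (sample_id, column) pair becomes one row: 3 × 4 = 12 rows.
For example, (S01, 420nm) → absorbance=82.68.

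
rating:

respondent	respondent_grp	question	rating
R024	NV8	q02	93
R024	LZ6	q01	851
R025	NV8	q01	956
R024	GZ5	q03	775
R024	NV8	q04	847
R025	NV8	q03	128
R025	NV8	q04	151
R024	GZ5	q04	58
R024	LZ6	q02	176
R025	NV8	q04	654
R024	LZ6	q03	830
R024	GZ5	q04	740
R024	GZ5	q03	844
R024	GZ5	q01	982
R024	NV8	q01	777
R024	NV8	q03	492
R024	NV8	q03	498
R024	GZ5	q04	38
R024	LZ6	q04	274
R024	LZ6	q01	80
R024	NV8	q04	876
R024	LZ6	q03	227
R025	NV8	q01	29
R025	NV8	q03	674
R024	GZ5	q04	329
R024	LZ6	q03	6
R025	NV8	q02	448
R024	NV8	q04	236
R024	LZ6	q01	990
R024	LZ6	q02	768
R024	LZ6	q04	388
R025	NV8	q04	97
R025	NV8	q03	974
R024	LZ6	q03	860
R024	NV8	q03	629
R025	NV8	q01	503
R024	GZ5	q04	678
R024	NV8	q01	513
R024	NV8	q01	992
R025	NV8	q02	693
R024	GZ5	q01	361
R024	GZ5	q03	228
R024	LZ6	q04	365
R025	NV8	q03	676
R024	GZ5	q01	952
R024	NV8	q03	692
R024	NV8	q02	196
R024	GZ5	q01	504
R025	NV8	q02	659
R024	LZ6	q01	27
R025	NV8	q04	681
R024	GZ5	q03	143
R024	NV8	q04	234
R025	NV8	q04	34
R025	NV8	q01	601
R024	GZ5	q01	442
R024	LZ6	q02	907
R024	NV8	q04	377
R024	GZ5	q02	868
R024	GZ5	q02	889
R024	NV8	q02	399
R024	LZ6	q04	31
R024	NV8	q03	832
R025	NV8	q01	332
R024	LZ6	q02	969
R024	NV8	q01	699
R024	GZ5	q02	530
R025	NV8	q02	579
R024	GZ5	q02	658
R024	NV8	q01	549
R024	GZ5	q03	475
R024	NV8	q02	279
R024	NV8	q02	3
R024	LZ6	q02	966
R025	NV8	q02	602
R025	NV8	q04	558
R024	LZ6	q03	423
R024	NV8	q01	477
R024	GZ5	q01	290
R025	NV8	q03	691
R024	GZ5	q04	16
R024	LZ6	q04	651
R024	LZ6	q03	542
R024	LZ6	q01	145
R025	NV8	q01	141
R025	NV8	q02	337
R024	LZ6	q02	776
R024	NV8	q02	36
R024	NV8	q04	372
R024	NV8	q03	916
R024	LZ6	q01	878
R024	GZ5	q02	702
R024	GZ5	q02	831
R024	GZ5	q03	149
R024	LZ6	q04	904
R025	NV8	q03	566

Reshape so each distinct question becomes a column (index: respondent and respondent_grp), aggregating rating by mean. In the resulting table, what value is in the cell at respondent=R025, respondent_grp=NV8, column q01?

Rows with respondent=R025, respondent_grp=NV8 and question=q01: rating values are 956, 29, 503, 601, 332, 141.
(956 + 29 + 503 + 601 + 332 + 141) / 6 = 427.

427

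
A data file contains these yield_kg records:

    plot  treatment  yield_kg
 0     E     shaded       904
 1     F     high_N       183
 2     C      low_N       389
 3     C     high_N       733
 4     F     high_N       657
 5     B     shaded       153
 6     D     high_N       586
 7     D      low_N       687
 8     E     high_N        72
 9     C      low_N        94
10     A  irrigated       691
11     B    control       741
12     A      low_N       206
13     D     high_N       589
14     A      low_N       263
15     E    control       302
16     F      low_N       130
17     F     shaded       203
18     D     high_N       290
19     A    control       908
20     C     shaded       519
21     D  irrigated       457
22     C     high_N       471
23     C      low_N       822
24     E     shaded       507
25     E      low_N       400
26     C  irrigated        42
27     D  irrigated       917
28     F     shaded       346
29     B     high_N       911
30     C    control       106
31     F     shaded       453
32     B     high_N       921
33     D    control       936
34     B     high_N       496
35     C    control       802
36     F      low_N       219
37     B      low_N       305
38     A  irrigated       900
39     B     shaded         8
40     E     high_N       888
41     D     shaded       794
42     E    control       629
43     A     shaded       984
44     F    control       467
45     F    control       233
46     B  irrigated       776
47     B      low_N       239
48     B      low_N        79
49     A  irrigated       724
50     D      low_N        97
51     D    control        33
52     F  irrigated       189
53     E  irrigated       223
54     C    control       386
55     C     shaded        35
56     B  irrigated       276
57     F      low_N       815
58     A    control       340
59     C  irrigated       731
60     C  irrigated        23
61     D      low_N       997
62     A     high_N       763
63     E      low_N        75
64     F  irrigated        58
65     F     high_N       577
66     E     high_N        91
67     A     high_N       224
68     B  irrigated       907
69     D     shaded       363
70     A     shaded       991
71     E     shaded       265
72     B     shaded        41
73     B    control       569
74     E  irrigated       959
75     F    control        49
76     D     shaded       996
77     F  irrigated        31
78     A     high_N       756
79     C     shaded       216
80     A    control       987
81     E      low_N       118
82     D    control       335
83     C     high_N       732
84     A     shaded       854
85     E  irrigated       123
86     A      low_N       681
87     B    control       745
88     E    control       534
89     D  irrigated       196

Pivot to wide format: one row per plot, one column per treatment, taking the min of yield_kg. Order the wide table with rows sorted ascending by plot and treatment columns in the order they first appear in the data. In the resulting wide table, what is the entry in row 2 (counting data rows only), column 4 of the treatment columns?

With rows sorted ascending by plot, row 2 is plot=B. treatment columns in first-appearance order: shaded, high_N, low_N, irrigated, control; column 4 is irrigated.
Long rows with plot=B, treatment=irrigated: min(776, 276, 907) = 276.

276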